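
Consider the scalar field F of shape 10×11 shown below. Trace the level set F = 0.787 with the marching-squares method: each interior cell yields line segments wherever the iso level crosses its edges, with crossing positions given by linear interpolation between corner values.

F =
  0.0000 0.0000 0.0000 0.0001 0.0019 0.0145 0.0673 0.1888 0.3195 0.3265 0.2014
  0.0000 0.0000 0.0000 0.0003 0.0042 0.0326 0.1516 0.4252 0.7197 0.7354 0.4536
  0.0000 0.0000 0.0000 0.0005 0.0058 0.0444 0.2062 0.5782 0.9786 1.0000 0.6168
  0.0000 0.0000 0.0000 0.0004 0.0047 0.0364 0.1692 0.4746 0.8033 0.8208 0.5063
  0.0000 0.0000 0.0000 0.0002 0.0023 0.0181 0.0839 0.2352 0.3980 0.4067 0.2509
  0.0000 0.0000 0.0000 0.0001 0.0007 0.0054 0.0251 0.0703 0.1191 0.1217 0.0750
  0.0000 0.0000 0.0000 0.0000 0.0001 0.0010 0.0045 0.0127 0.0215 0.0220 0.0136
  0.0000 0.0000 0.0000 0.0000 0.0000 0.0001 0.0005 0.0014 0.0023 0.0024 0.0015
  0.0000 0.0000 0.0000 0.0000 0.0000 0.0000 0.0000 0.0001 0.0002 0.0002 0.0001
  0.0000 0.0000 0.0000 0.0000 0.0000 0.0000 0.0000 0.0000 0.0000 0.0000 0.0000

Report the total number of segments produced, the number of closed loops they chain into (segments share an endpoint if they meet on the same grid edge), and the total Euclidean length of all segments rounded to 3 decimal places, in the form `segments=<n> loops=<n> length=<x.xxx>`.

cell (1,7): code 0100 → (1.260,8.000)–(2.000,7.521)
cell (1,8): code 1100 → (1.195,9.000)–(1.260,8.000)
cell (1,9): code 1000 → (2.000,9.556)–(1.195,9.000)
cell (2,7): code 0110 → (2.000,7.521)–(3.000,7.950)
cell (2,9): code 1001 → (3.000,9.107)–(2.000,9.556)
cell (3,7): code 0010 → (3.000,7.950)–(3.040,8.000)
cell (3,8): code 0011 → (3.040,8.000)–(3.082,9.000)
cell (3,9): code 0001 → (3.082,9.000)–(3.000,9.107)
total: 8 segments, chained into 1 closed loop(s), length Σ = 6.245327

segments=8 loops=1 length=6.245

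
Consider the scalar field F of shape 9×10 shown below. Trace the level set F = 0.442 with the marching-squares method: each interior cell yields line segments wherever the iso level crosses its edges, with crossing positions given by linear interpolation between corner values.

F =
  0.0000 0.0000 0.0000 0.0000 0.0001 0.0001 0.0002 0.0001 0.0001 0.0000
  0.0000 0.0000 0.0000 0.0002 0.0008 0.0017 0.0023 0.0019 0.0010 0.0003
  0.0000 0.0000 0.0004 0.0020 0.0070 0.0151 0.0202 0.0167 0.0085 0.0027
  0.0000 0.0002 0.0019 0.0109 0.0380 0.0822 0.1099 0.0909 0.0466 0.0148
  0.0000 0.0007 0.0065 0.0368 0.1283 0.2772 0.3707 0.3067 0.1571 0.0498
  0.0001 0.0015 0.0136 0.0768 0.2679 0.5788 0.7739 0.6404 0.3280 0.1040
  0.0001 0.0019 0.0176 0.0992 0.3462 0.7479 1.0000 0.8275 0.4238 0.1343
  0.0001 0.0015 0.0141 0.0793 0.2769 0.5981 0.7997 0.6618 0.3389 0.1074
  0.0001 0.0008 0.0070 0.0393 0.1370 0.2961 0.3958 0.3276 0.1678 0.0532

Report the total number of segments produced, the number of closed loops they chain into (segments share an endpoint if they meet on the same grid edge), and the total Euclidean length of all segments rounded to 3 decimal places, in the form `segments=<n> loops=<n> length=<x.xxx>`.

segments=12 loops=1 length=11.516

cell (4,4): code 0100 → (4.546,5.000)–(5.000,4.560)
cell (4,5): code 1100 → (4.177,6.000)–(4.546,5.000)
cell (4,6): code 1100 → (4.405,7.000)–(4.177,6.000)
cell (4,7): code 1000 → (5.000,7.635)–(4.405,7.000)
cell (5,4): code 0110 → (5.000,4.560)–(6.000,4.238)
cell (5,7): code 1001 → (6.000,7.955)–(5.000,7.635)
cell (6,4): code 0110 → (6.000,4.238)–(7.000,4.514)
cell (6,7): code 1001 → (7.000,7.681)–(6.000,7.955)
cell (7,4): code 0010 → (7.000,4.514)–(7.517,5.000)
cell (7,5): code 0011 → (7.517,5.000)–(7.886,6.000)
cell (7,6): code 0011 → (7.886,6.000)–(7.658,7.000)
cell (7,7): code 0001 → (7.658,7.000)–(7.000,7.681)
total: 12 segments, chained into 1 closed loop(s), length Σ = 11.515758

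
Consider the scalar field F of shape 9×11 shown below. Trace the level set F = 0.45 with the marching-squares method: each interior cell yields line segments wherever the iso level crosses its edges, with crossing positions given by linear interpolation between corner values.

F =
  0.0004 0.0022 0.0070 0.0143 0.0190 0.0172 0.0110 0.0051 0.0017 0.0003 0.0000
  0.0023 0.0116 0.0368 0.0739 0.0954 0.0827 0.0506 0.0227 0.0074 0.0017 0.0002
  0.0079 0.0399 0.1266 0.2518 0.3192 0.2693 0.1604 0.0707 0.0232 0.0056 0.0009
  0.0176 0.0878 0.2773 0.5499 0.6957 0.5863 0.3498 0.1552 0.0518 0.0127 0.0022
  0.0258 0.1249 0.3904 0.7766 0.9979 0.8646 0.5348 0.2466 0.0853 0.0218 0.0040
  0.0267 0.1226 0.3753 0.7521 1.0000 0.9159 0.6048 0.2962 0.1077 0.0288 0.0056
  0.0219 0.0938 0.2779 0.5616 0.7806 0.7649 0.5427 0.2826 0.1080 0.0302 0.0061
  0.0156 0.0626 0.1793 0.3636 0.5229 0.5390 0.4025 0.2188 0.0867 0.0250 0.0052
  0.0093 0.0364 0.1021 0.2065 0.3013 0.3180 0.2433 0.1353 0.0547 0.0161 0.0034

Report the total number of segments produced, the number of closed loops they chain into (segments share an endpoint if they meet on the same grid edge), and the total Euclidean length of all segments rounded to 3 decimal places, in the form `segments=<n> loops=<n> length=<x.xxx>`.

segments=18 loops=1 length=14.696

cell (2,2): code 0100 → (2.665,3.000)–(3.000,2.634)
cell (2,3): code 1100 → (2.347,4.000)–(2.665,3.000)
cell (2,4): code 1100 → (2.570,5.000)–(2.347,4.000)
cell (2,5): code 1000 → (3.000,5.576)–(2.570,5.000)
cell (3,2): code 0110 → (3.000,2.634)–(4.000,2.154)
cell (3,5): code 1101 → (3.542,6.000)–(3.000,5.576)
cell (3,6): code 1000 → (4.000,6.294)–(3.542,6.000)
cell (4,2): code 0110 → (4.000,2.154)–(5.000,2.198)
cell (4,6): code 1001 → (5.000,6.502)–(4.000,6.294)
cell (5,2): code 0110 → (5.000,2.198)–(6.000,2.607)
cell (5,6): code 1001 → (6.000,6.356)–(5.000,6.502)
cell (6,2): code 0010 → (6.000,2.607)–(6.564,3.000)
cell (6,3): code 0111 → (6.564,3.000)–(7.000,3.542)
cell (6,5): code 1011 → (7.000,5.652)–(6.661,6.000)
cell (6,6): code 0001 → (6.661,6.000)–(6.000,6.356)
cell (7,3): code 0010 → (7.000,3.542)–(7.329,4.000)
cell (7,4): code 0011 → (7.329,4.000)–(7.403,5.000)
cell (7,5): code 0001 → (7.403,5.000)–(7.000,5.652)
total: 18 segments, chained into 1 closed loop(s), length Σ = 14.696367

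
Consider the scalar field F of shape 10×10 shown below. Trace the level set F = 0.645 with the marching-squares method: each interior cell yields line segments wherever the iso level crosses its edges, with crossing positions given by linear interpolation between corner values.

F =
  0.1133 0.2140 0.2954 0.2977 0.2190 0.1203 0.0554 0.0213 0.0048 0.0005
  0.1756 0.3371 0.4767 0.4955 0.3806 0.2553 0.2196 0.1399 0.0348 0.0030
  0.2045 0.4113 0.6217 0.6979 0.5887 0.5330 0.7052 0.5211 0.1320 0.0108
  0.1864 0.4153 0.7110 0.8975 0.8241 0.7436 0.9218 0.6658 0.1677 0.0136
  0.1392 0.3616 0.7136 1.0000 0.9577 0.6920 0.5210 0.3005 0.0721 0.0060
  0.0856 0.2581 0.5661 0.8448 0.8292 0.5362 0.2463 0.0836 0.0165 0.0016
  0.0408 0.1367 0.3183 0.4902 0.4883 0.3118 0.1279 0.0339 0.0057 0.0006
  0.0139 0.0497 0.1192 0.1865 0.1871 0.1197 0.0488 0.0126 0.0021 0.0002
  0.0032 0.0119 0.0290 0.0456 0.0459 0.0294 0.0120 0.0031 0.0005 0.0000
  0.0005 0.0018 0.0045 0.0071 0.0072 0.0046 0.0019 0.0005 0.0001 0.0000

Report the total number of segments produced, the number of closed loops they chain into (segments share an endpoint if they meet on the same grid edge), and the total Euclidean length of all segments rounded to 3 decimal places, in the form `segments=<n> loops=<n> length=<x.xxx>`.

segments=22 loops=1 length=14.969

cell (1,2): code 0100 → (1.739,3.000)–(2.000,2.306)
cell (1,3): code 1000 → (2.000,3.484)–(1.739,3.000)
cell (1,5): code 0100 → (1.876,6.000)–(2.000,5.650)
cell (1,6): code 1000 → (2.000,6.327)–(1.876,6.000)
cell (2,1): code 0100 → (2.261,2.000)–(3.000,1.777)
cell (2,2): code 1110 → (2.000,2.306)–(2.261,2.000)
cell (2,3): code 1101 → (2.239,4.000)–(2.000,3.484)
cell (2,4): code 1100 → (2.532,5.000)–(2.239,4.000)
cell (2,5): code 1110 → (2.000,5.650)–(2.532,5.000)
cell (2,6): code 1101 → (2.856,7.000)–(2.000,6.327)
cell (2,7): code 1000 → (3.000,7.042)–(2.856,7.000)
cell (3,1): code 0110 → (3.000,1.777)–(4.000,1.805)
cell (3,5): code 1011 → (4.000,5.275)–(3.691,6.000)
cell (3,6): code 0011 → (3.691,6.000)–(3.057,7.000)
cell (3,7): code 0001 → (3.057,7.000)–(3.000,7.042)
cell (4,1): code 0010 → (4.000,1.805)–(4.465,2.000)
cell (4,2): code 0111 → (4.465,2.000)–(5.000,2.283)
cell (4,4): code 1011 → (5.000,4.629)–(4.302,5.000)
cell (4,5): code 0001 → (4.302,5.000)–(4.000,5.275)
cell (5,2): code 0010 → (5.000,2.283)–(5.563,3.000)
cell (5,3): code 0011 → (5.563,3.000)–(5.540,4.000)
cell (5,4): code 0001 → (5.540,4.000)–(5.000,4.629)
total: 22 segments, chained into 1 closed loop(s), length Σ = 14.968916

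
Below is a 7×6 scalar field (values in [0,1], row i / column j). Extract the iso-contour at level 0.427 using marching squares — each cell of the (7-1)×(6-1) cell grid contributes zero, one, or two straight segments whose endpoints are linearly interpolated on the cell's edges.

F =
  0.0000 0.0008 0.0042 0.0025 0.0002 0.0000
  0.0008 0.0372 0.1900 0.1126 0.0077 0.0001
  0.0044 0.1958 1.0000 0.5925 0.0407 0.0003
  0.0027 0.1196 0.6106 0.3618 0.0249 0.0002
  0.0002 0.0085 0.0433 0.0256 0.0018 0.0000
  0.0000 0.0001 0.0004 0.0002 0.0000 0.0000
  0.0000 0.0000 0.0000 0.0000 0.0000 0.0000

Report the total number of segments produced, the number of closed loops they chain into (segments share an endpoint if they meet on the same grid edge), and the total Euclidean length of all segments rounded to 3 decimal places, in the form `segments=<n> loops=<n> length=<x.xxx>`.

segments=8 loops=1 length=6.044

cell (1,1): code 0100 → (1.293,2.000)–(2.000,1.287)
cell (1,2): code 1100 → (1.655,3.000)–(1.293,2.000)
cell (1,3): code 1000 → (2.000,3.300)–(1.655,3.000)
cell (2,1): code 0110 → (2.000,1.287)–(3.000,1.626)
cell (2,2): code 1011 → (3.000,2.738)–(2.717,3.000)
cell (2,3): code 0001 → (2.717,3.000)–(2.000,3.300)
cell (3,1): code 0010 → (3.000,1.626)–(3.324,2.000)
cell (3,2): code 0001 → (3.324,2.000)–(3.000,2.738)
total: 8 segments, chained into 1 closed loop(s), length Σ = 6.043837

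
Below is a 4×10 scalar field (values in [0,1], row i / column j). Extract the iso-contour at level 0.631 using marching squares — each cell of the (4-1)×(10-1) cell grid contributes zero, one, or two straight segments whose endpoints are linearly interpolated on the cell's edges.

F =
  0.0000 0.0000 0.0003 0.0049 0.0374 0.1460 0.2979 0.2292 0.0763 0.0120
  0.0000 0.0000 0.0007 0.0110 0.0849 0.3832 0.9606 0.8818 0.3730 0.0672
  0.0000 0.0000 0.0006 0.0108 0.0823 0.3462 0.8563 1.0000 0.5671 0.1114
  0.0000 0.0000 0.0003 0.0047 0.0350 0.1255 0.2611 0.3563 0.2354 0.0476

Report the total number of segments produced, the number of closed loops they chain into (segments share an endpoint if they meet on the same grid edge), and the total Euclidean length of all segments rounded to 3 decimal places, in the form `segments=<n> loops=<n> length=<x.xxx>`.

segments=8 loops=1 length=7.087

cell (0,5): code 0100 → (0.503,6.000)–(1.000,5.429)
cell (0,6): code 1100 → (0.616,7.000)–(0.503,6.000)
cell (0,7): code 1000 → (1.000,7.493)–(0.616,7.000)
cell (1,5): code 0110 → (1.000,5.429)–(2.000,5.558)
cell (1,7): code 1001 → (2.000,7.852)–(1.000,7.493)
cell (2,5): code 0010 → (2.000,5.558)–(2.379,6.000)
cell (2,6): code 0011 → (2.379,6.000)–(2.573,7.000)
cell (2,7): code 0001 → (2.573,7.000)–(2.000,7.852)
total: 8 segments, chained into 1 closed loop(s), length Σ = 7.087161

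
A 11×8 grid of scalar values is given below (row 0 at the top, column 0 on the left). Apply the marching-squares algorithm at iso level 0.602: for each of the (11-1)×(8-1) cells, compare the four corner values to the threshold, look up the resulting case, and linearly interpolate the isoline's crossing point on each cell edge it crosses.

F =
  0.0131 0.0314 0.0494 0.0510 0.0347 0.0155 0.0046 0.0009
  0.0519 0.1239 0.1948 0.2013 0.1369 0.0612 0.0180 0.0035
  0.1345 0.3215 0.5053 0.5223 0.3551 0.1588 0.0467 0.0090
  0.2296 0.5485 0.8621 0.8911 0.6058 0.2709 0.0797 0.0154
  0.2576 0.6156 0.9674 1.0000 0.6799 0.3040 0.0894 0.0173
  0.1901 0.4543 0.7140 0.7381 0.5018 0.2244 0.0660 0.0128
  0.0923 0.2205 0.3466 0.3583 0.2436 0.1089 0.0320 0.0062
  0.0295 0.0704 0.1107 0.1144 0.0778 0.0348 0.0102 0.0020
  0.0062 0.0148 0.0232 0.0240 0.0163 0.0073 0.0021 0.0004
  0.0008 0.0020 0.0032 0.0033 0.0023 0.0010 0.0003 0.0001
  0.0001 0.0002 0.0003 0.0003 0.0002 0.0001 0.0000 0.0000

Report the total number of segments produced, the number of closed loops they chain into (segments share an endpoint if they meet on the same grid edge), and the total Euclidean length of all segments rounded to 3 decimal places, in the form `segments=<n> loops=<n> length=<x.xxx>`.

cell (2,1): code 0100 → (2.271,2.000)–(3.000,1.171)
cell (2,2): code 1100 → (2.216,3.000)–(2.271,2.000)
cell (2,3): code 1100 → (2.985,4.000)–(2.216,3.000)
cell (2,4): code 1000 → (3.000,4.011)–(2.985,4.000)
cell (3,0): code 0100 → (3.797,1.000)–(4.000,0.962)
cell (3,1): code 1110 → (3.000,1.171)–(3.797,1.000)
cell (3,4): code 1001 → (4.000,4.207)–(3.000,4.011)
cell (4,0): code 0010 → (4.000,0.962)–(4.084,1.000)
cell (4,1): code 0111 → (4.084,1.000)–(5.000,1.569)
cell (4,3): code 1011 → (5.000,3.576)–(4.437,4.000)
cell (4,4): code 0001 → (4.437,4.000)–(4.000,4.207)
cell (5,1): code 0010 → (5.000,1.569)–(5.305,2.000)
cell (5,2): code 0011 → (5.305,2.000)–(5.358,3.000)
cell (5,3): code 0001 → (5.358,3.000)–(5.000,3.576)
total: 14 segments, chained into 1 closed loop(s), length Σ = 9.993404

segments=14 loops=1 length=9.993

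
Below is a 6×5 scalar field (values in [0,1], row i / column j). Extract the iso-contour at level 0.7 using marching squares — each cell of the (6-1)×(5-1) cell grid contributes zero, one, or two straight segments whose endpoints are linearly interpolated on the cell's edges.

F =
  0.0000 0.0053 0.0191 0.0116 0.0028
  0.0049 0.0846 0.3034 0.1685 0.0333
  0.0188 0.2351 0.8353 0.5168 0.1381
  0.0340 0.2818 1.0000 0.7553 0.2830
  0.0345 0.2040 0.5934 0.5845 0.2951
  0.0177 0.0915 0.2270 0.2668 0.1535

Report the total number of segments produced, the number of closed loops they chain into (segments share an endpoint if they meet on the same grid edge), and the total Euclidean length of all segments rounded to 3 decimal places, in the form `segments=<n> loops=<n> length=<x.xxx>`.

segments=8 loops=1 length=5.347

cell (1,1): code 0100 → (1.746,2.000)–(2.000,1.775)
cell (1,2): code 1000 → (2.000,2.425)–(1.746,2.000)
cell (2,1): code 0110 → (2.000,1.775)–(3.000,1.582)
cell (2,2): code 1101 → (2.768,3.000)–(2.000,2.425)
cell (2,3): code 1000 → (3.000,3.117)–(2.768,3.000)
cell (3,1): code 0010 → (3.000,1.582)–(3.738,2.000)
cell (3,2): code 0011 → (3.738,2.000)–(3.324,3.000)
cell (3,3): code 0001 → (3.324,3.000)–(3.000,3.117)
total: 8 segments, chained into 1 closed loop(s), length Σ = 5.347204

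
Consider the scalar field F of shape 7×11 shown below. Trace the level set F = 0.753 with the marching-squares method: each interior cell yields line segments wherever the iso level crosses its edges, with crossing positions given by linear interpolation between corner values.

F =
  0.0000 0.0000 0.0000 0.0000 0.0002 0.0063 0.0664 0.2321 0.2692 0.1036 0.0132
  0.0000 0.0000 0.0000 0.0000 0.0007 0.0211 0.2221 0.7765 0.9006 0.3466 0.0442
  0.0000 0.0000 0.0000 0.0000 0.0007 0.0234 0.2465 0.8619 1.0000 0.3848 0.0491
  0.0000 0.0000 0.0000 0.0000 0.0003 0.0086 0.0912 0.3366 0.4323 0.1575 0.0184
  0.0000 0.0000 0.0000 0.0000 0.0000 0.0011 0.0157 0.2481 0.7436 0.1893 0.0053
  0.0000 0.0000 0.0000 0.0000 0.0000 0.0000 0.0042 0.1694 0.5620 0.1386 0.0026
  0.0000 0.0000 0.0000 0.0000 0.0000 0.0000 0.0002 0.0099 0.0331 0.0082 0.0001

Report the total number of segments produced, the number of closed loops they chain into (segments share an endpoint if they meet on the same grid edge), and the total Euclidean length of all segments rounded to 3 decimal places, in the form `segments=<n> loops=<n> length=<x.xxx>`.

cell (0,6): code 0100 → (0.957,7.000)–(1.000,6.958)
cell (0,7): code 1100 → (0.766,8.000)–(0.957,7.000)
cell (0,8): code 1000 → (1.000,8.266)–(0.766,8.000)
cell (1,6): code 0110 → (1.000,6.958)–(2.000,6.823)
cell (1,8): code 1001 → (2.000,8.401)–(1.000,8.266)
cell (2,6): code 0010 → (2.000,6.823)–(2.207,7.000)
cell (2,7): code 0011 → (2.207,7.000)–(2.435,8.000)
cell (2,8): code 0001 → (2.435,8.000)–(2.000,8.401)
total: 8 segments, chained into 1 closed loop(s), length Σ = 5.341248

segments=8 loops=1 length=5.341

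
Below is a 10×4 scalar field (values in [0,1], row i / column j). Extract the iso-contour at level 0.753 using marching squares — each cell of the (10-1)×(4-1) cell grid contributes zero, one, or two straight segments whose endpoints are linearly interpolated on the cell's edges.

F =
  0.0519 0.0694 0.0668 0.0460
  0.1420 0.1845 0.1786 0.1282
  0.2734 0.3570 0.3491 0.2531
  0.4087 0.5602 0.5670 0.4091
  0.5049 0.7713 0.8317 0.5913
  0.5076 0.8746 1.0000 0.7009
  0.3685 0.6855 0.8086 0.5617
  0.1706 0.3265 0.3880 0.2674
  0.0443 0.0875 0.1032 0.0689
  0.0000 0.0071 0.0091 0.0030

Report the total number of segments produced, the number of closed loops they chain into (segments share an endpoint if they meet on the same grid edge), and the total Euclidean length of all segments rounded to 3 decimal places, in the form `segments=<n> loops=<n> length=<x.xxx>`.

cell (3,0): code 0100 → (3.913,1.000)–(4.000,0.931)
cell (3,1): code 1100 → (3.703,2.000)–(3.913,1.000)
cell (3,2): code 1000 → (4.000,2.327)–(3.703,2.000)
cell (4,0): code 0110 → (4.000,0.931)–(5.000,0.669)
cell (4,2): code 1001 → (5.000,2.826)–(4.000,2.327)
cell (5,0): code 0010 → (5.000,0.669)–(5.643,1.000)
cell (5,1): code 0111 → (5.643,1.000)–(6.000,1.548)
cell (5,2): code 1001 → (6.000,2.225)–(5.000,2.826)
cell (6,1): code 0010 → (6.000,1.548)–(6.132,2.000)
cell (6,2): code 0001 → (6.132,2.000)–(6.000,2.225)
total: 10 segments, chained into 1 closed loop(s), length Σ = 7.001952

segments=10 loops=1 length=7.002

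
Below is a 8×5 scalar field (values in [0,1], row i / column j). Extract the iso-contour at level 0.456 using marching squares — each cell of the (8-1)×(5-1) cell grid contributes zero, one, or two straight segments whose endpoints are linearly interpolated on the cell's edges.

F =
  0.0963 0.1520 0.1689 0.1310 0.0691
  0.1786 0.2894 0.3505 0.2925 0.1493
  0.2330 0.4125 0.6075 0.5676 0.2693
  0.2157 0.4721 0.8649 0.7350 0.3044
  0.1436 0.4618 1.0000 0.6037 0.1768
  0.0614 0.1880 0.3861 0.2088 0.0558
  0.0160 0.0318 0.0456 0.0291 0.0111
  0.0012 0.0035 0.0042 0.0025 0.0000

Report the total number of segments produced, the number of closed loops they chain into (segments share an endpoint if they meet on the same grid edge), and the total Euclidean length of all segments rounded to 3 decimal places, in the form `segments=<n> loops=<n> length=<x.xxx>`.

segments=12 loops=1 length=9.650

cell (1,1): code 0100 → (1.411,2.000)–(2.000,1.223)
cell (1,2): code 1100 → (1.594,3.000)–(1.411,2.000)
cell (1,3): code 1000 → (2.000,3.374)–(1.594,3.000)
cell (2,0): code 0100 → (2.730,1.000)–(3.000,0.937)
cell (2,1): code 1110 → (2.000,1.223)–(2.730,1.000)
cell (2,3): code 1001 → (3.000,3.648)–(2.000,3.374)
cell (3,0): code 0110 → (3.000,0.937)–(4.000,0.982)
cell (3,3): code 1001 → (4.000,3.346)–(3.000,3.648)
cell (4,0): code 0010 → (4.000,0.982)–(4.021,1.000)
cell (4,1): code 0011 → (4.021,1.000)–(4.886,2.000)
cell (4,2): code 0011 → (4.886,2.000)–(4.374,3.000)
cell (4,3): code 0001 → (4.374,3.000)–(4.000,3.346)
total: 12 segments, chained into 1 closed loop(s), length Σ = 9.649909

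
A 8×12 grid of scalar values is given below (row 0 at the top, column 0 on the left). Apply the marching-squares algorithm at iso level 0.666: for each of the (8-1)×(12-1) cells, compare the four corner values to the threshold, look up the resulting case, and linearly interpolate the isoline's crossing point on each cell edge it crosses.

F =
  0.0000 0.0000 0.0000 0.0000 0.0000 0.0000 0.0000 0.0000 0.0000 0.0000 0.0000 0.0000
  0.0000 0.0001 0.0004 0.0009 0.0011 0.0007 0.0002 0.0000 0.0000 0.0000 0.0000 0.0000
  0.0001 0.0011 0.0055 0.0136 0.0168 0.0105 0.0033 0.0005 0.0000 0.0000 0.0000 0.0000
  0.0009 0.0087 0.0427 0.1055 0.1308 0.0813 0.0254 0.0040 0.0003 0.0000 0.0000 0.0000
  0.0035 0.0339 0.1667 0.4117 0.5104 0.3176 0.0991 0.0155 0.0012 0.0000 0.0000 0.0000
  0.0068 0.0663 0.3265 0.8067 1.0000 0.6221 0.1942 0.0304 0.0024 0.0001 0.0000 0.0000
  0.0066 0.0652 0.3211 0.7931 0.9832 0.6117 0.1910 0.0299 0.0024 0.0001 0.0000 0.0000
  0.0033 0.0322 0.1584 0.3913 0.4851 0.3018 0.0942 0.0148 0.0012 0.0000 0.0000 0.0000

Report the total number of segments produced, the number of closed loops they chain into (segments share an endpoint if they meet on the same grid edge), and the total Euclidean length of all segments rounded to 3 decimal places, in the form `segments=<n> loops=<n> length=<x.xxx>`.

cell (4,2): code 0100 → (4.644,3.000)–(5.000,2.707)
cell (4,3): code 1100 → (4.318,4.000)–(4.644,3.000)
cell (4,4): code 1000 → (5.000,4.884)–(4.318,4.000)
cell (5,2): code 0110 → (5.000,2.707)–(6.000,2.731)
cell (5,4): code 1001 → (6.000,4.854)–(5.000,4.884)
cell (6,2): code 0010 → (6.000,2.731)–(6.316,3.000)
cell (6,3): code 0011 → (6.316,3.000)–(6.637,4.000)
cell (6,4): code 0001 → (6.637,4.000)–(6.000,4.854)
total: 8 segments, chained into 1 closed loop(s), length Σ = 7.160925

segments=8 loops=1 length=7.161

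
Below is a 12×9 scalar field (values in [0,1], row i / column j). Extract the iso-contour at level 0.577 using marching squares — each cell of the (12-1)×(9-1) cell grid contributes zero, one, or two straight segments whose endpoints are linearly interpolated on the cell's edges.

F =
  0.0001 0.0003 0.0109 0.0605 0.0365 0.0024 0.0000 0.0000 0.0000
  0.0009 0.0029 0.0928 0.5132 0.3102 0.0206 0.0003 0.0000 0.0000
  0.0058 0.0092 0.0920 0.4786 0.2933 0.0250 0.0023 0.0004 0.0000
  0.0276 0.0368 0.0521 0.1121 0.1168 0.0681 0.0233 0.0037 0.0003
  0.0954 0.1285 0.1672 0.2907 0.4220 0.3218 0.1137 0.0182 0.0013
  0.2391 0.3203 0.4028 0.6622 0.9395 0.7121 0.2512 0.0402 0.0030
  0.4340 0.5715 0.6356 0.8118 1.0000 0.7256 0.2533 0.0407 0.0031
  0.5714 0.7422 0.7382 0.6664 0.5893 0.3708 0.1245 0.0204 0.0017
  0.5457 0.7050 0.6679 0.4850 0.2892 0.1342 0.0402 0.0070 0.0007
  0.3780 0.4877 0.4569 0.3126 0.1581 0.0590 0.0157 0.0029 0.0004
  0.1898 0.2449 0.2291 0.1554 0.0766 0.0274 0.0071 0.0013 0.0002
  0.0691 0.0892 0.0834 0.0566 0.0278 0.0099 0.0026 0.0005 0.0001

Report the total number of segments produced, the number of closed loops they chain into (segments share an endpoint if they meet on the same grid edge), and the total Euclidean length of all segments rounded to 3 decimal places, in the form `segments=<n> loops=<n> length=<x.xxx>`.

segments=18 loops=1 length=14.628

cell (4,2): code 0100 → (4.771,3.000)–(5.000,2.672)
cell (4,3): code 1100 → (4.300,4.000)–(4.771,3.000)
cell (4,4): code 1100 → (4.654,5.000)–(4.300,4.000)
cell (4,5): code 1000 → (5.000,5.293)–(4.654,5.000)
cell (5,1): code 0100 → (5.748,2.000)–(6.000,1.086)
cell (5,2): code 1110 → (5.000,2.672)–(5.748,2.000)
cell (5,5): code 1001 → (6.000,5.315)–(5.000,5.293)
cell (6,0): code 0100 → (6.032,1.000)–(7.000,0.033)
cell (6,1): code 1110 → (6.000,1.086)–(6.032,1.000)
cell (6,4): code 1011 → (7.000,4.056)–(6.419,5.000)
cell (6,5): code 0001 → (6.419,5.000)–(6.000,5.315)
cell (7,0): code 0110 → (7.000,0.033)–(8.000,0.196)
cell (7,2): code 1011 → (8.000,2.497)–(7.493,3.000)
cell (7,3): code 0011 → (7.493,3.000)–(7.041,4.000)
cell (7,4): code 0001 → (7.041,4.000)–(7.000,4.056)
cell (8,0): code 0010 → (8.000,0.196)–(8.589,1.000)
cell (8,1): code 0011 → (8.589,1.000)–(8.431,2.000)
cell (8,2): code 0001 → (8.431,2.000)–(8.000,2.497)
total: 18 segments, chained into 1 closed loop(s), length Σ = 14.627521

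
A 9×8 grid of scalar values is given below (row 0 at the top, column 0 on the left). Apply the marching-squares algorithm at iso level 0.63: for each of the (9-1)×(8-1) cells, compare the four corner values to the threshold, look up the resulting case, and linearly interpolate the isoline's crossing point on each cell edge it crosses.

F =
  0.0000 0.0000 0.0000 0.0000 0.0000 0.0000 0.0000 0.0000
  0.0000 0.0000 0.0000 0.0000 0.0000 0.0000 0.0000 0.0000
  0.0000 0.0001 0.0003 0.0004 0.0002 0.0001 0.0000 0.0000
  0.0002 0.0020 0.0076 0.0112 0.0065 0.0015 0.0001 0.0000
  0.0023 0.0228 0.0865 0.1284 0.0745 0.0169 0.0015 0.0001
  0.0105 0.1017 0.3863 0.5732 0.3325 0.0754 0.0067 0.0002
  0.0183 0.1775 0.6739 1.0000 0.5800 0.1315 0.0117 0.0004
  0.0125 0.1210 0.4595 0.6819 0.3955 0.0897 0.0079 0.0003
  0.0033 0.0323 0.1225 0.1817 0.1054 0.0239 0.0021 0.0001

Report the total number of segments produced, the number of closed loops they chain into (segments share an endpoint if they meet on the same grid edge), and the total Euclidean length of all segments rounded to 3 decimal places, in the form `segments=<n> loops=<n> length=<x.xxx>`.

segments=8 loops=1 length=5.654

cell (5,1): code 0100 → (5.847,2.000)–(6.000,1.912)
cell (5,2): code 1100 → (5.133,3.000)–(5.847,2.000)
cell (5,3): code 1000 → (6.000,3.881)–(5.133,3.000)
cell (6,1): code 0010 → (6.000,1.912)–(6.205,2.000)
cell (6,2): code 0111 → (6.205,2.000)–(7.000,2.767)
cell (6,3): code 1001 → (7.000,3.181)–(6.000,3.881)
cell (7,2): code 0010 → (7.000,2.767)–(7.104,3.000)
cell (7,3): code 0001 → (7.104,3.000)–(7.000,3.181)
total: 8 segments, chained into 1 closed loop(s), length Σ = 5.653631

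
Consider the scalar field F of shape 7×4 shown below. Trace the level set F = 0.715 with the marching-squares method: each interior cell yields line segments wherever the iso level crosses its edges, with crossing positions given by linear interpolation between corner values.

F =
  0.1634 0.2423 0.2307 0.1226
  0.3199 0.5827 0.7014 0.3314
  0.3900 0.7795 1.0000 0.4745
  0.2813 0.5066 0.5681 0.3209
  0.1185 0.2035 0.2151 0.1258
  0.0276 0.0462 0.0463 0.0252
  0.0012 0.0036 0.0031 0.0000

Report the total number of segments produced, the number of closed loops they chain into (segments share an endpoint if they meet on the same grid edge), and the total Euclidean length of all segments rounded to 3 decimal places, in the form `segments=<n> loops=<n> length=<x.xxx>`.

cell (1,0): code 0100 → (1.672,1.000)–(2.000,0.834)
cell (1,1): code 1100 → (1.046,2.000)–(1.672,1.000)
cell (1,2): code 1000 → (2.000,2.542)–(1.046,2.000)
cell (2,0): code 0010 → (2.000,0.834)–(2.236,1.000)
cell (2,1): code 0011 → (2.236,1.000)–(2.660,2.000)
cell (2,2): code 0001 → (2.660,2.000)–(2.000,2.542)
total: 6 segments, chained into 1 closed loop(s), length Σ = 4.873863

segments=6 loops=1 length=4.874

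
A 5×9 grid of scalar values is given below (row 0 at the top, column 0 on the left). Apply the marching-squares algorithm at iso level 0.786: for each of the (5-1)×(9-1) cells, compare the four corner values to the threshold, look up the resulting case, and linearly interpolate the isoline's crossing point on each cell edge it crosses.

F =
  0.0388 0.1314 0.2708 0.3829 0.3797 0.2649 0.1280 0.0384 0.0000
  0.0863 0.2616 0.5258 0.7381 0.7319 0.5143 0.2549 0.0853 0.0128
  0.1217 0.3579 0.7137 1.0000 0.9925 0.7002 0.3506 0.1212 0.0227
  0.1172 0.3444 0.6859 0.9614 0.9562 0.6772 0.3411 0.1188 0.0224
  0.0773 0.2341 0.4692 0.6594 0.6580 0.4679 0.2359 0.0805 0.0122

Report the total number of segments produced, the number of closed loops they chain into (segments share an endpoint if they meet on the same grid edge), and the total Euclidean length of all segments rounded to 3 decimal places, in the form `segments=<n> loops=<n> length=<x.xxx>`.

segments=8 loops=1 length=7.877

cell (1,2): code 0100 → (1.183,3.000)–(2.000,2.253)
cell (1,3): code 1100 → (1.208,4.000)–(1.183,3.000)
cell (1,4): code 1000 → (2.000,4.706)–(1.208,4.000)
cell (2,2): code 0110 → (2.000,2.253)–(3.000,2.363)
cell (2,4): code 1001 → (3.000,4.610)–(2.000,4.706)
cell (3,2): code 0010 → (3.000,2.363)–(3.581,3.000)
cell (3,3): code 0011 → (3.581,3.000)–(3.571,4.000)
cell (3,4): code 0001 → (3.571,4.000)–(3.000,4.610)
total: 8 segments, chained into 1 closed loop(s), length Σ = 7.877316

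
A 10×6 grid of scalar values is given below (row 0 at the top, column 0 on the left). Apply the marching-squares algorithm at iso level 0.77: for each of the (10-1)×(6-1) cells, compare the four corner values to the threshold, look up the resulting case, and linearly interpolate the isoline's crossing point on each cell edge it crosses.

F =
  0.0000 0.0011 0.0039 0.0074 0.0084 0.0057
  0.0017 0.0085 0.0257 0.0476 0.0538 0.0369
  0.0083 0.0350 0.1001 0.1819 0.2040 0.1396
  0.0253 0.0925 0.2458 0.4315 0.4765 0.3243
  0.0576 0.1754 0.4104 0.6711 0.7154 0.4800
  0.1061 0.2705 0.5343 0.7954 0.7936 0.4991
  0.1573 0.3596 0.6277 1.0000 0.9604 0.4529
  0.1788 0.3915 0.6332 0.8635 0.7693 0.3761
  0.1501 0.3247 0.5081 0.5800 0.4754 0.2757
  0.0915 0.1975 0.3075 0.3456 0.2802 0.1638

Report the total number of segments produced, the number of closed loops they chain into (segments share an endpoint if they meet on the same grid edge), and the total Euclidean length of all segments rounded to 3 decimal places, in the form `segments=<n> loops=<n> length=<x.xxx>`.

segments=10 loops=1 length=7.377

cell (4,2): code 0100 → (4.796,3.000)–(5.000,2.903)
cell (4,3): code 1100 → (4.698,4.000)–(4.796,3.000)
cell (4,4): code 1000 → (5.000,4.080)–(4.698,4.000)
cell (5,2): code 0110 → (5.000,2.903)–(6.000,2.382)
cell (5,4): code 1001 → (6.000,4.375)–(5.000,4.080)
cell (6,2): code 0110 → (6.000,2.382)–(7.000,2.594)
cell (6,3): code 1011 → (7.000,3.993)–(6.996,4.000)
cell (6,4): code 0001 → (6.996,4.000)–(6.000,4.375)
cell (7,2): code 0010 → (7.000,2.594)–(7.330,3.000)
cell (7,3): code 0001 → (7.330,3.000)–(7.000,3.993)
total: 10 segments, chained into 1 closed loop(s), length Σ = 7.377366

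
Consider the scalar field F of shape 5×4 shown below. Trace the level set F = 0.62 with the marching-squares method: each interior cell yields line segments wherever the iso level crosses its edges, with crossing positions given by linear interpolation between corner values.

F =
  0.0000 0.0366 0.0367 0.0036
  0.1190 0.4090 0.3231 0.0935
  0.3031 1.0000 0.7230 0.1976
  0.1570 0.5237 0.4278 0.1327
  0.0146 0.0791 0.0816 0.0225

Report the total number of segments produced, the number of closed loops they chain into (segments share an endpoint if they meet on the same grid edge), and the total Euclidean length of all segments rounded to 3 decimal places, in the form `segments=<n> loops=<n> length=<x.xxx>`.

segments=6 loops=1 length=4.701

cell (1,0): code 0100 → (1.357,1.000)–(2.000,0.455)
cell (1,1): code 1100 → (1.742,2.000)–(1.357,1.000)
cell (1,2): code 1000 → (2.000,2.196)–(1.742,2.000)
cell (2,0): code 0010 → (2.000,0.455)–(2.798,1.000)
cell (2,1): code 0011 → (2.798,1.000)–(2.349,2.000)
cell (2,2): code 0001 → (2.349,2.000)–(2.000,2.196)
total: 6 segments, chained into 1 closed loop(s), length Σ = 4.701144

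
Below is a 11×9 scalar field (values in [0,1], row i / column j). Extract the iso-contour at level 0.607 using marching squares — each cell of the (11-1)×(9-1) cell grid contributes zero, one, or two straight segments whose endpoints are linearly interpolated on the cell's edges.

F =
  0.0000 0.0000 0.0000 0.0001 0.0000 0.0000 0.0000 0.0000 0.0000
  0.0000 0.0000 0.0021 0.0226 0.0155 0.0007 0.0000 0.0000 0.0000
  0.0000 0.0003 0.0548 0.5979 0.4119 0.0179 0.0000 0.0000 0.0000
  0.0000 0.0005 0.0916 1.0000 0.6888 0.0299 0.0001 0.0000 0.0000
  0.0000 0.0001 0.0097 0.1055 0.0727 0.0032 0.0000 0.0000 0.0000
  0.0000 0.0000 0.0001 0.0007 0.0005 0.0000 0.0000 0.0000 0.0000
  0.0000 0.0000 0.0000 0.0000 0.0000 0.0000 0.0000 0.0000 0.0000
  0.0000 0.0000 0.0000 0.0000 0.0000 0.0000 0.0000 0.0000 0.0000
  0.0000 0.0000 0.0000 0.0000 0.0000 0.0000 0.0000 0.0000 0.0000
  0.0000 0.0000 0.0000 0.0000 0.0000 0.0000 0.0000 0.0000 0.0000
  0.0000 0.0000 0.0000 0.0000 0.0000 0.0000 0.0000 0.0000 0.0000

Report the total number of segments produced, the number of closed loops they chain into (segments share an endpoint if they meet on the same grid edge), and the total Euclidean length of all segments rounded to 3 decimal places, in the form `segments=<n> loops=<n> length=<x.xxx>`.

segments=6 loops=1 length=4.444

cell (2,2): code 0100 → (2.023,3.000)–(3.000,2.567)
cell (2,3): code 1100 → (2.705,4.000)–(2.023,3.000)
cell (2,4): code 1000 → (3.000,4.124)–(2.705,4.000)
cell (3,2): code 0010 → (3.000,2.567)–(3.439,3.000)
cell (3,3): code 0011 → (3.439,3.000)–(3.133,4.000)
cell (3,4): code 0001 → (3.133,4.000)–(3.000,4.124)
total: 6 segments, chained into 1 closed loop(s), length Σ = 4.443989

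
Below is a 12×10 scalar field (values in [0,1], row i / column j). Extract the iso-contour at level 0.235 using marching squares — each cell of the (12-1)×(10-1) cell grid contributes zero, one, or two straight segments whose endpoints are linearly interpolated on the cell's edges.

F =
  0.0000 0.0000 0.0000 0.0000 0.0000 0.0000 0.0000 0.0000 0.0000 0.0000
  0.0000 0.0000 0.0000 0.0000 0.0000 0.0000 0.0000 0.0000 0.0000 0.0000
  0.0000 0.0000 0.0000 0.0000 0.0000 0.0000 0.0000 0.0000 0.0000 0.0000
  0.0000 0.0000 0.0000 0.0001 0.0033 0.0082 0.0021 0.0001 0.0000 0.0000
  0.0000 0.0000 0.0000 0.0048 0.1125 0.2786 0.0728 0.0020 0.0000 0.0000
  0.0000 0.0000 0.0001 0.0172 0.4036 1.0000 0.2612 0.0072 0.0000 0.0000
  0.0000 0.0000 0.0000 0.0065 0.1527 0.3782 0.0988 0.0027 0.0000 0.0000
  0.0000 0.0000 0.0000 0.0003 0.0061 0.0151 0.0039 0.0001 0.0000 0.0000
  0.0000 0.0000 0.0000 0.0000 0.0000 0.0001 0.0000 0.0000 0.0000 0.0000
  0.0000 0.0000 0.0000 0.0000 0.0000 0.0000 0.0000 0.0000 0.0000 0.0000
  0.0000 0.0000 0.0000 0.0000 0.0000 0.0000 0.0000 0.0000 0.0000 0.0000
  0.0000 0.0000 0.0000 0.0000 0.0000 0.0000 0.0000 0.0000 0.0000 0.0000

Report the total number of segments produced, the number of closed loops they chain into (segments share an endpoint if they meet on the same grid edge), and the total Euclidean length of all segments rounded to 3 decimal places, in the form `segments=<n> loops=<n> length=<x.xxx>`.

cell (3,4): code 0100 → (3.839,5.000)–(4.000,4.738)
cell (3,5): code 1000 → (4.000,5.212)–(3.839,5.000)
cell (4,3): code 0100 → (4.421,4.000)–(5.000,3.564)
cell (4,4): code 1110 → (4.000,4.738)–(4.421,4.000)
cell (4,5): code 1101 → (4.861,6.000)–(4.000,5.212)
cell (4,6): code 1000 → (5.000,6.103)–(4.861,6.000)
cell (5,3): code 0010 → (5.000,3.564)–(5.672,4.000)
cell (5,4): code 0111 → (5.672,4.000)–(6.000,4.365)
cell (5,5): code 1011 → (6.000,5.513)–(5.161,6.000)
cell (5,6): code 0001 → (5.161,6.000)–(5.000,6.103)
cell (6,4): code 0010 → (6.000,4.365)–(6.394,5.000)
cell (6,5): code 0001 → (6.394,5.000)–(6.000,5.513)
total: 12 segments, chained into 1 closed loop(s), length Σ = 7.336617

segments=12 loops=1 length=7.337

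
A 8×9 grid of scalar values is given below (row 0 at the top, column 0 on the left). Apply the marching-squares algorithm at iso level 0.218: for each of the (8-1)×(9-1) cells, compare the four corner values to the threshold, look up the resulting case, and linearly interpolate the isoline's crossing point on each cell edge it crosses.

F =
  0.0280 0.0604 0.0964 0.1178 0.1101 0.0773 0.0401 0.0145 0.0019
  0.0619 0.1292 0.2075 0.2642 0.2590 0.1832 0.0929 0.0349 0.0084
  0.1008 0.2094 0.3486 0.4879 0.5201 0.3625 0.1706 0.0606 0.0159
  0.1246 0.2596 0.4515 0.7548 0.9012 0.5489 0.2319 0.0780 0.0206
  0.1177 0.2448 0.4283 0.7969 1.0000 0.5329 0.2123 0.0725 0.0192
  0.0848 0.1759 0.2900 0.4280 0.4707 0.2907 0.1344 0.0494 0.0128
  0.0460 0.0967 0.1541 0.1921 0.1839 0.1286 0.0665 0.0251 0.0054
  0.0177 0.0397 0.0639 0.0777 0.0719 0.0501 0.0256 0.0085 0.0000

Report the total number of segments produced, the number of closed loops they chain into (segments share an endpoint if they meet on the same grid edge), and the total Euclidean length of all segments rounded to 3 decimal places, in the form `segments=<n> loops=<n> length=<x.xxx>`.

cell (0,2): code 0100 → (0.684,3.000)–(1.000,2.185)
cell (0,3): code 1100 → (0.725,4.000)–(0.684,3.000)
cell (0,4): code 1000 → (1.000,4.541)–(0.725,4.000)
cell (1,1): code 0100 → (1.074,2.000)–(2.000,1.062)
cell (1,2): code 1110 → (1.000,2.185)–(1.074,2.000)
cell (1,4): code 1101 → (1.194,5.000)–(1.000,4.541)
cell (1,5): code 1000 → (2.000,5.753)–(1.194,5.000)
cell (2,0): code 0100 → (2.171,1.000)–(3.000,0.692)
cell (2,1): code 1110 → (2.000,1.062)–(2.171,1.000)
cell (2,5): code 1101 → (2.773,6.000)–(2.000,5.753)
cell (2,6): code 1000 → (3.000,6.090)–(2.773,6.000)
cell (3,0): code 0110 → (3.000,0.692)–(4.000,0.789)
cell (3,5): code 1011 → (4.000,5.982)–(3.709,6.000)
cell (3,6): code 0001 → (3.709,6.000)–(3.000,6.090)
cell (4,0): code 0010 → (4.000,0.789)–(4.389,1.000)
cell (4,1): code 0111 → (4.389,1.000)–(5.000,1.369)
cell (4,5): code 1001 → (5.000,5.465)–(4.000,5.982)
cell (5,1): code 0010 → (5.000,1.369)–(5.530,2.000)
cell (5,2): code 0011 → (5.530,2.000)–(5.890,3.000)
cell (5,3): code 0011 → (5.890,3.000)–(5.881,4.000)
cell (5,4): code 0011 → (5.881,4.000)–(5.448,5.000)
cell (5,5): code 0001 → (5.448,5.000)–(5.000,5.465)
total: 22 segments, chained into 1 closed loop(s), length Σ = 16.638175

segments=22 loops=1 length=16.638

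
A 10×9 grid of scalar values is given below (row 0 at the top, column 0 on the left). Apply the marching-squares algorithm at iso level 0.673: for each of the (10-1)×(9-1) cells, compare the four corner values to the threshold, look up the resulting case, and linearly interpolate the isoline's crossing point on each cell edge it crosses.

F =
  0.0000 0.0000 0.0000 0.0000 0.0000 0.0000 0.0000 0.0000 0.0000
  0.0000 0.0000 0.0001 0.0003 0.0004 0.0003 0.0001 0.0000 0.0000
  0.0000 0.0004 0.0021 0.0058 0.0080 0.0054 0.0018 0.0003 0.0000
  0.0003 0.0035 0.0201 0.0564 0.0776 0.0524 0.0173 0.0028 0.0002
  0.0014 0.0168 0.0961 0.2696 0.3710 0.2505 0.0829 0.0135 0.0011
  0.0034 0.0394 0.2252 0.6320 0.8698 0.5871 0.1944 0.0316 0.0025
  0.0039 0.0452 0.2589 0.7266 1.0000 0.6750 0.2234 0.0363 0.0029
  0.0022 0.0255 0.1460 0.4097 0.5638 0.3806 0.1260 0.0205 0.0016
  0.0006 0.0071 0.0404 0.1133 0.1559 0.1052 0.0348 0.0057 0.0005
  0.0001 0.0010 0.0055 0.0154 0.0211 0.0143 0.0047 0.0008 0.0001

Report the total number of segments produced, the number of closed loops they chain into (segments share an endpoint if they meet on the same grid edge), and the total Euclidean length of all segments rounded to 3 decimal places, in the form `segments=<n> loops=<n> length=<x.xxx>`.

segments=10 loops=1 length=6.423

cell (4,3): code 0100 → (4.605,4.000)–(5.000,3.172)
cell (4,4): code 1000 → (5.000,4.696)–(4.605,4.000)
cell (5,2): code 0100 → (5.433,3.000)–(6.000,2.885)
cell (5,3): code 1110 → (5.000,3.172)–(5.433,3.000)
cell (5,4): code 1101 → (5.977,5.000)–(5.000,4.696)
cell (5,5): code 1000 → (6.000,5.004)–(5.977,5.000)
cell (6,2): code 0010 → (6.000,2.885)–(6.169,3.000)
cell (6,3): code 0011 → (6.169,3.000)–(6.750,4.000)
cell (6,4): code 0011 → (6.750,4.000)–(6.007,5.000)
cell (6,5): code 0001 → (6.007,5.000)–(6.000,5.004)
total: 10 segments, chained into 1 closed loop(s), length Σ = 6.422523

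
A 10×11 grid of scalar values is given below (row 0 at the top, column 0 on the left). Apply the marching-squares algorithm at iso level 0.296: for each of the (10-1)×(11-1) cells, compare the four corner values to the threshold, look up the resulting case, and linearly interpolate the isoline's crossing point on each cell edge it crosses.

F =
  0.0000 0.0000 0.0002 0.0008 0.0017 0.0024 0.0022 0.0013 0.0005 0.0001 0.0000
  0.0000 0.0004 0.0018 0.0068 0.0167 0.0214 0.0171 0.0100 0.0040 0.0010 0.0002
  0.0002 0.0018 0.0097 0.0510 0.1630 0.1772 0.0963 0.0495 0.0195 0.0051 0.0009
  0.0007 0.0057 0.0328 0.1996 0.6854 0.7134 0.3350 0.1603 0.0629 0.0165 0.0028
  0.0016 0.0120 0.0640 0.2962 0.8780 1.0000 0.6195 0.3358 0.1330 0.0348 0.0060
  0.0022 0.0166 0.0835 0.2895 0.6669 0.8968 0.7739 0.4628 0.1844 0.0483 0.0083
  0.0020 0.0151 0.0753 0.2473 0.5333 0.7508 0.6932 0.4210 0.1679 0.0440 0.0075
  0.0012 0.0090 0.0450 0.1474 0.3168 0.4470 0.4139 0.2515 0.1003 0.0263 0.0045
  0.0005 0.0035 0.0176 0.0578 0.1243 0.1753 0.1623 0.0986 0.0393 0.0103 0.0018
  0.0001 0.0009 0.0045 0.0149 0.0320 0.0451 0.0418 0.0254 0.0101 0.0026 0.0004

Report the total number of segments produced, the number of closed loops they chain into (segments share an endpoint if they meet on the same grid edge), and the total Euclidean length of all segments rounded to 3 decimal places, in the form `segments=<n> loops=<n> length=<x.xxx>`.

cell (2,3): code 0100 → (2.255,4.000)–(3.000,3.198)
cell (2,4): code 1100 → (2.222,5.000)–(2.255,4.000)
cell (2,5): code 1100 → (2.837,6.000)–(2.222,5.000)
cell (2,6): code 1000 → (3.000,6.223)–(2.837,6.000)
cell (3,2): code 0100 → (3.998,3.000)–(4.000,2.999)
cell (3,3): code 1110 → (3.000,3.198)–(3.998,3.000)
cell (3,6): code 1101 → (3.773,7.000)–(3.000,6.223)
cell (3,7): code 1000 → (4.000,7.196)–(3.773,7.000)
cell (4,2): code 0010 → (4.000,2.999)–(4.030,3.000)
cell (4,3): code 0111 → (4.030,3.000)–(5.000,3.017)
cell (4,7): code 1001 → (5.000,7.599)–(4.000,7.196)
cell (5,3): code 0110 → (5.000,3.017)–(6.000,3.170)
cell (5,7): code 1001 → (6.000,7.494)–(5.000,7.599)
cell (6,3): code 0110 → (6.000,3.170)–(7.000,3.877)
cell (6,6): code 1011 → (7.000,6.726)–(6.737,7.000)
cell (6,7): code 0001 → (6.737,7.000)–(6.000,7.494)
cell (7,3): code 0010 → (7.000,3.877)–(7.108,4.000)
cell (7,4): code 0011 → (7.108,4.000)–(7.556,5.000)
cell (7,5): code 0011 → (7.556,5.000)–(7.469,6.000)
cell (7,6): code 0001 → (7.469,6.000)–(7.000,6.726)
total: 20 segments, chained into 1 closed loop(s), length Σ = 15.675628

segments=20 loops=1 length=15.676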